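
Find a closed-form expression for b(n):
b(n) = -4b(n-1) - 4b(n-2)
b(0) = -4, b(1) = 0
Characteristic equation: x² + 4x + 4 = 0, which is (x - (-2))².
Repeated root r = -2.
General solution: b(n) = (A + Bn)·(-2)^n.
From b(0) = -4: A = -4.
From b(1) = 0: (A + B)·(-2) = 0 ⇒ B = 4.
So b(n) = \left(4 n - 4\right) \cdot (-2)^n.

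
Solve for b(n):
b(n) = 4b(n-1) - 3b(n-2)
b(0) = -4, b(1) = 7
Characteristic equation: x² - 4x + 3 = 0, which factors as (x - (1))(x - (3)) = 0.
Roots r₁ = 1, r₂ = 3 (distinct).
General solution: b(n) = A·(1)^n + B·(3)^n.
From b(0) = -4: A + B = -4.
From b(1) = 7: A + 3B = 7.
Solving: A = - \frac{19}{2}, B = \frac{11}{2}.
So b(n) = \frac{11 \cdot 3^{n}}{2} - \frac{19}{2}.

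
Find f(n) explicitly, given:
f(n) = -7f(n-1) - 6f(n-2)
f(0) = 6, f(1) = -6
Characteristic equation: x² + 7x + 6 = 0, which factors as (x - (-6))(x - (-1)) = 0.
Roots r₁ = -6, r₂ = -1 (distinct).
General solution: f(n) = A·(-6)^n + B·(-1)^n.
From f(0) = 6: A + B = 6.
From f(1) = -6: -6A - B = -6.
Solving: A = 0, B = 6.
So f(n) = 6 \left(-1\right)^{n}.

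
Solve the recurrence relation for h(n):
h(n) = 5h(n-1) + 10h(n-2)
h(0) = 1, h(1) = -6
Characteristic equation: x² - 5x - 10 = 0.
Discriminant Δ = (5)² + 4·(10) = 65.
Roots r₁,₂ = (5 ± √65)/2, so r₁ = \frac{5}{2} + \frac{\sqrt{65}}{2}, r₂ = \frac{5}{2} - \frac{\sqrt{65}}{2}.
General solution: h(n) = A·r₁^n + B·r₂^n.
From the initial conditions, A + B = 1 and r₁A + r₂B = -6.
Since r₁ - r₂ = √65: A = (-6 - (1)r₂)/√65 = \frac{1}{2} - \frac{17 \sqrt{65}}{130}, and B = 1 - A = \frac{1}{2} + \frac{17 \sqrt{65}}{130}.
So h(n) = \left(\frac{1}{2} - \frac{17 \sqrt{65}}{130}\right)\left(\frac{5}{2} + \frac{\sqrt{65}}{2}\right)^n + \left(\frac{1}{2} + \frac{17 \sqrt{65}}{130}\right)\left(\frac{5}{2} - \frac{\sqrt{65}}{2}\right)^n.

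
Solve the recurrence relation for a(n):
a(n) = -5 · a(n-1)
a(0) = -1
Pure geometric recurrence with ratio -5.
By induction a(n) = a(0) · (-5)^n = - \left(-5\right)^{n}.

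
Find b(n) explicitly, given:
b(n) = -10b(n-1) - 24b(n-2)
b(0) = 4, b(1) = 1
Characteristic equation: x² + 10x + 24 = 0, which factors as (x - (-6))(x - (-4)) = 0.
Roots r₁ = -6, r₂ = -4 (distinct).
General solution: b(n) = A·(-6)^n + B·(-4)^n.
From b(0) = 4: A + B = 4.
From b(1) = 1: -6A - 4B = 1.
Solving: A = - \frac{17}{2}, B = \frac{25}{2}.
So b(n) = \frac{25 \left(-4\right)^{n}}{2} - \frac{17 \left(-6\right)^{n}}{2}.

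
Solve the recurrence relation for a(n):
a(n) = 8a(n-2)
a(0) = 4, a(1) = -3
Characteristic equation: x² - 8 = 0.
Discriminant Δ = (0)² + 4·(8) = 32.
Roots r₁,₂ = (0 ± √32)/2, so r₁ = 2 \sqrt{2}, r₂ = - 2 \sqrt{2}.
General solution: a(n) = A·r₁^n + B·r₂^n.
From the initial conditions, A + B = 4 and r₁A + r₂B = -3.
Since r₁ - r₂ = √32: A = (-3 - (4)r₂)/√32 = 2 - \frac{3 \sqrt{2}}{8}, and B = 4 - A = \frac{3 \sqrt{2}}{8} + 2.
So a(n) = \left(2 - \frac{3 \sqrt{2}}{8}\right)\left(2 \sqrt{2}\right)^n + \left(\frac{3 \sqrt{2}}{8} + 2\right)\left(- 2 \sqrt{2}\right)^n.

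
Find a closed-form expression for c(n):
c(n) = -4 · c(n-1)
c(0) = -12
Pure geometric recurrence with ratio -4.
By induction c(n) = c(0) · (-4)^n = - 12 \left(-4\right)^{n}.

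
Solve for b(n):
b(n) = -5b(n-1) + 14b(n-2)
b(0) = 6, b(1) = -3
Characteristic equation: x² + 5x - 14 = 0, which factors as (x - (-7))(x - (2)) = 0.
Roots r₁ = -7, r₂ = 2 (distinct).
General solution: b(n) = A·(-7)^n + B·(2)^n.
From b(0) = 6: A + B = 6.
From b(1) = -3: -7A + 2B = -3.
Solving: A = \frac{5}{3}, B = \frac{13}{3}.
So b(n) = \frac{5 \left(-7\right)^{n}}{3} + \frac{13 \cdot 2^{n}}{3}.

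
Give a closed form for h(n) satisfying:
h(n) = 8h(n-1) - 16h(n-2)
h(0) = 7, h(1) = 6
Characteristic equation: x² - 8x + 16 = 0, which is (x - (4))².
Repeated root r = 4.
General solution: h(n) = (A + Bn)·(4)^n.
From h(0) = 7: A = 7.
From h(1) = 6: (A + B)·(4) = 6 ⇒ B = - \frac{11}{2}.
So h(n) = \left(7 - \frac{11 n}{2}\right) \cdot (4)^n.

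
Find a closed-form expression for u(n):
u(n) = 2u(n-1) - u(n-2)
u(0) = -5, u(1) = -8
Characteristic equation: x² - 2x + 1 = 0, which is (x - (1))².
Repeated root r = 1.
General solution: u(n) = (A + Bn)·(1)^n.
From u(0) = -5: A = -5.
From u(1) = -8: (A + B)·(1) = -8 ⇒ B = -3.
So u(n) = \left(- 3 n - 5\right) \cdot (1)^n.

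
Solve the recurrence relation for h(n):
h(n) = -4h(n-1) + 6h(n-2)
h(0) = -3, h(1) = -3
Characteristic equation: x² + 4x - 6 = 0.
Discriminant Δ = (-4)² + 4·(6) = 40.
Roots r₁,₂ = (-4 ± √40)/2, so r₁ = -2 + \sqrt{10}, r₂ = - \sqrt{10} - 2.
General solution: h(n) = A·r₁^n + B·r₂^n.
From the initial conditions, A + B = -3 and r₁A + r₂B = -3.
Since r₁ - r₂ = √40: A = (-3 - (-3)r₂)/√40 = - \frac{3}{2} - \frac{9 \sqrt{10}}{20}, and B = -3 - A = - \frac{3}{2} + \frac{9 \sqrt{10}}{20}.
So h(n) = \left(- \frac{3}{2} - \frac{9 \sqrt{10}}{20}\right)\left(-2 + \sqrt{10}\right)^n + \left(- \frac{3}{2} + \frac{9 \sqrt{10}}{20}\right)\left(- \sqrt{10} - 2\right)^n.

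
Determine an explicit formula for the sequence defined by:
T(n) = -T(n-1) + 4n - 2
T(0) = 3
First-order linear with linear forcing.
Homogeneous solution: T_h(n) = A·(-1)^n.
Try particular T_p(n) = pn + q. Substituting:
  pn + q = -(p(n-1) + q) + 4n - 2.
Matching the n-coefficient: p = -p + 4 ⇒ p = 2.
Matching constants: q = p - q - 2 ⇒ q = 0.
General: T(n) = A·(-1)^n + 2 n + 0.
Apply T(0) = 3: A + 0 = 3 ⇒ A = 3.
So T(n) = 3 \left(-1\right)^{n} + 2 n.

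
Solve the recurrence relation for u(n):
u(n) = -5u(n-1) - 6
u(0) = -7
First-order linear non-homogeneous.
Homogeneous solution: u_h(n) = A·(-5)^n.
Try constant particular solution u_p = K: K = -5K - 6 ⇒ K = -1.
General: u(n) = A·(-5)^n - 1.
Apply u(0) = -7: A - 1 = -7 ⇒ A = -6.
So u(n) = - 6 \left(-5\right)^{n} - 1.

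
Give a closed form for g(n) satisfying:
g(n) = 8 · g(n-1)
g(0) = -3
Pure geometric recurrence with ratio 8.
By induction g(n) = g(0) · (8)^n = - 3 \cdot 8^{n}.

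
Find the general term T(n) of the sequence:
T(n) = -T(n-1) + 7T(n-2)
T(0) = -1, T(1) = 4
Characteristic equation: x² + x - 7 = 0.
Discriminant Δ = (-1)² + 4·(7) = 29.
Roots r₁,₂ = (-1 ± √29)/2, so r₁ = - \frac{1}{2} + \frac{\sqrt{29}}{2}, r₂ = - \frac{\sqrt{29}}{2} - \frac{1}{2}.
General solution: T(n) = A·r₁^n + B·r₂^n.
From the initial conditions, A + B = -1 and r₁A + r₂B = 4.
Since r₁ - r₂ = √29: A = (4 - (-1)r₂)/√29 = - \frac{1}{2} + \frac{7 \sqrt{29}}{58}, and B = -1 - A = - \frac{7 \sqrt{29}}{58} - \frac{1}{2}.
So T(n) = \left(- \frac{1}{2} + \frac{7 \sqrt{29}}{58}\right)\left(- \frac{1}{2} + \frac{\sqrt{29}}{2}\right)^n + \left(- \frac{7 \sqrt{29}}{58} - \frac{1}{2}\right)\left(- \frac{\sqrt{29}}{2} - \frac{1}{2}\right)^n.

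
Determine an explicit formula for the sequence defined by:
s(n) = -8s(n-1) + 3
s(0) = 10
First-order linear non-homogeneous.
Homogeneous solution: s_h(n) = A·(-8)^n.
Try constant particular solution s_p = K: K = -8K + 3 ⇒ K = \frac{1}{3}.
General: s(n) = A·(-8)^n + \frac{1}{3}.
Apply s(0) = 10: A + \frac{1}{3} = 10 ⇒ A = \frac{29}{3}.
So s(n) = \frac{29 \left(-8\right)^{n}}{3} + \frac{1}{3}.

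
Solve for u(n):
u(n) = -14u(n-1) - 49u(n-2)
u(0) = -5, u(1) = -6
Characteristic equation: x² + 14x + 49 = 0, which is (x - (-7))².
Repeated root r = -7.
General solution: u(n) = (A + Bn)·(-7)^n.
From u(0) = -5: A = -5.
From u(1) = -6: (A + B)·(-7) = -6 ⇒ B = \frac{41}{7}.
So u(n) = \left(\frac{41 n}{7} - 5\right) \cdot (-7)^n.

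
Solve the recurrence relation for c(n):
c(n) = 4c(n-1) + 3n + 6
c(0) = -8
First-order linear with linear forcing.
Homogeneous solution: c_h(n) = A·(4)^n.
Try particular c_p(n) = pn + q. Substituting:
  pn + q = 4(p(n-1) + q) + 3n + 6.
Matching the n-coefficient: p = 4p + 3 ⇒ p = -1.
Matching constants: q = -4p + 4q + 6 ⇒ q = - \frac{10}{3}.
General: c(n) = A·(4)^n - n - \frac{10}{3}.
Apply c(0) = -8: A - \frac{10}{3} = -8 ⇒ A = - \frac{14}{3}.
So c(n) = - \frac{14 \cdot 4^{n}}{3} - n - \frac{10}{3}.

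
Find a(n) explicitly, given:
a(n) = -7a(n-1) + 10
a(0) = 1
First-order linear non-homogeneous.
Homogeneous solution: a_h(n) = A·(-7)^n.
Try constant particular solution a_p = K: K = -7K + 10 ⇒ K = \frac{5}{4}.
General: a(n) = A·(-7)^n + \frac{5}{4}.
Apply a(0) = 1: A + \frac{5}{4} = 1 ⇒ A = - \frac{1}{4}.
So a(n) = \frac{5}{4} - \frac{\left(-7\right)^{n}}{4}.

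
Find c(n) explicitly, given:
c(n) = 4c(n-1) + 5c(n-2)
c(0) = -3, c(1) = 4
Characteristic equation: x² - 4x - 5 = 0, which factors as (x - (5))(x - (-1)) = 0.
Roots r₁ = 5, r₂ = -1 (distinct).
General solution: c(n) = A·(5)^n + B·(-1)^n.
From c(0) = -3: A + B = -3.
From c(1) = 4: 5A - B = 4.
Solving: A = \frac{1}{6}, B = - \frac{19}{6}.
So c(n) = - \frac{19 \left(-1\right)^{n}}{6} + \frac{5^{n}}{6}.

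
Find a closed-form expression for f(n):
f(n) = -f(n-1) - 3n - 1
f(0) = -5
First-order linear with linear forcing.
Homogeneous solution: f_h(n) = A·(-1)^n.
Try particular f_p(n) = pn + q. Substituting:
  pn + q = -(p(n-1) + q) - 3n - 1.
Matching the n-coefficient: p = -p - 3 ⇒ p = - \frac{3}{2}.
Matching constants: q = p - q - 1 ⇒ q = - \frac{5}{4}.
General: f(n) = A·(-1)^n - \frac{3 n}{2} - \frac{5}{4}.
Apply f(0) = -5: A - \frac{5}{4} = -5 ⇒ A = - \frac{15}{4}.
So f(n) = - \frac{15 \left(-1\right)^{n}}{4} - \frac{3 n}{2} - \frac{5}{4}.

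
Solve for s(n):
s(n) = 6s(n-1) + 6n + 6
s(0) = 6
First-order linear with linear forcing.
Homogeneous solution: s_h(n) = A·(6)^n.
Try particular s_p(n) = pn + q. Substituting:
  pn + q = 6(p(n-1) + q) + 6n + 6.
Matching the n-coefficient: p = 6p + 6 ⇒ p = - \frac{6}{5}.
Matching constants: q = -6p + 6q + 6 ⇒ q = - \frac{66}{25}.
General: s(n) = A·(6)^n - \frac{6 n}{5} - \frac{66}{25}.
Apply s(0) = 6: A - \frac{66}{25} = 6 ⇒ A = \frac{216}{25}.
So s(n) = \frac{216 \cdot 6^{n}}{25} - \frac{6 n}{5} - \frac{66}{25}.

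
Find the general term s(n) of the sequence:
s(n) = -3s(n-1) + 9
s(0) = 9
First-order linear non-homogeneous.
Homogeneous solution: s_h(n) = A·(-3)^n.
Try constant particular solution s_p = K: K = -3K + 9 ⇒ K = \frac{9}{4}.
General: s(n) = A·(-3)^n + \frac{9}{4}.
Apply s(0) = 9: A + \frac{9}{4} = 9 ⇒ A = \frac{27}{4}.
So s(n) = \frac{27 \left(-3\right)^{n}}{4} + \frac{9}{4}.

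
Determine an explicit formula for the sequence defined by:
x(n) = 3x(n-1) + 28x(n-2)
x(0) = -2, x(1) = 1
Characteristic equation: x² - 3x - 28 = 0, which factors as (x - (-4))(x - (7)) = 0.
Roots r₁ = -4, r₂ = 7 (distinct).
General solution: x(n) = A·(-4)^n + B·(7)^n.
From x(0) = -2: A + B = -2.
From x(1) = 1: -4A + 7B = 1.
Solving: A = - \frac{15}{11}, B = - \frac{7}{11}.
So x(n) = - \frac{15 \left(-4\right)^{n}}{11} - \frac{7 \cdot 7^{n}}{11}.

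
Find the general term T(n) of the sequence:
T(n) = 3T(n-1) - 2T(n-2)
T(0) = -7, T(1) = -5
Characteristic equation: x² - 3x + 2 = 0, which factors as (x - (2))(x - (1)) = 0.
Roots r₁ = 2, r₂ = 1 (distinct).
General solution: T(n) = A·(2)^n + B·(1)^n.
From T(0) = -7: A + B = -7.
From T(1) = -5: 2A + B = -5.
Solving: A = 2, B = -9.
So T(n) = 2 \cdot 2^{n} - 9.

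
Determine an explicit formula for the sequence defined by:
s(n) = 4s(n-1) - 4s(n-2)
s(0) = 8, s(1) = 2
Characteristic equation: x² - 4x + 4 = 0, which is (x - (2))².
Repeated root r = 2.
General solution: s(n) = (A + Bn)·(2)^n.
From s(0) = 8: A = 8.
From s(1) = 2: (A + B)·(2) = 2 ⇒ B = -7.
So s(n) = \left(8 - 7 n\right) \cdot (2)^n.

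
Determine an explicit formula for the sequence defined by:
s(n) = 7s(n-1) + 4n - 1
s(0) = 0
First-order linear with linear forcing.
Homogeneous solution: s_h(n) = A·(7)^n.
Try particular s_p(n) = pn + q. Substituting:
  pn + q = 7(p(n-1) + q) + 4n - 1.
Matching the n-coefficient: p = 7p + 4 ⇒ p = - \frac{2}{3}.
Matching constants: q = -7p + 7q - 1 ⇒ q = - \frac{11}{18}.
General: s(n) = A·(7)^n - \frac{2 n}{3} - \frac{11}{18}.
Apply s(0) = 0: A - \frac{11}{18} = 0 ⇒ A = \frac{11}{18}.
So s(n) = \frac{11 \cdot 7^{n}}{18} - \frac{2 n}{3} - \frac{11}{18}.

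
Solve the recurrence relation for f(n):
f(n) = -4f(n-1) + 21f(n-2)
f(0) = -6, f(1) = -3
Characteristic equation: x² + 4x - 21 = 0, which factors as (x - (-7))(x - (3)) = 0.
Roots r₁ = -7, r₂ = 3 (distinct).
General solution: f(n) = A·(-7)^n + B·(3)^n.
From f(0) = -6: A + B = -6.
From f(1) = -3: -7A + 3B = -3.
Solving: A = - \frac{3}{2}, B = - \frac{9}{2}.
So f(n) = - \frac{3 \left(-7\right)^{n}}{2} - \frac{9 \cdot 3^{n}}{2}.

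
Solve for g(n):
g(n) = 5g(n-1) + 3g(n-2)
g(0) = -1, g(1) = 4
Characteristic equation: x² - 5x - 3 = 0.
Discriminant Δ = (5)² + 4·(3) = 37.
Roots r₁,₂ = (5 ± √37)/2, so r₁ = \frac{5}{2} + \frac{\sqrt{37}}{2}, r₂ = \frac{5}{2} - \frac{\sqrt{37}}{2}.
General solution: g(n) = A·r₁^n + B·r₂^n.
From the initial conditions, A + B = -1 and r₁A + r₂B = 4.
Since r₁ - r₂ = √37: A = (4 - (-1)r₂)/√37 = - \frac{1}{2} + \frac{13 \sqrt{37}}{74}, and B = -1 - A = - \frac{13 \sqrt{37}}{74} - \frac{1}{2}.
So g(n) = \left(- \frac{1}{2} + \frac{13 \sqrt{37}}{74}\right)\left(\frac{5}{2} + \frac{\sqrt{37}}{2}\right)^n + \left(- \frac{13 \sqrt{37}}{74} - \frac{1}{2}\right)\left(\frac{5}{2} - \frac{\sqrt{37}}{2}\right)^n.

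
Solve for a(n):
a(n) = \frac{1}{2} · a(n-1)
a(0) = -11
Pure geometric recurrence with ratio \frac{1}{2}.
By induction a(n) = a(0) · (\frac{1}{2})^n = - 11 \cdot 2^{- n}.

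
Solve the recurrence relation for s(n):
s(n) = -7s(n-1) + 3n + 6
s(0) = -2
First-order linear with linear forcing.
Homogeneous solution: s_h(n) = A·(-7)^n.
Try particular s_p(n) = pn + q. Substituting:
  pn + q = -7(p(n-1) + q) + 3n + 6.
Matching the n-coefficient: p = -7p + 3 ⇒ p = \frac{3}{8}.
Matching constants: q = 7p - 7q + 6 ⇒ q = \frac{69}{64}.
General: s(n) = A·(-7)^n + \frac{3 n}{8} + \frac{69}{64}.
Apply s(0) = -2: A + \frac{69}{64} = -2 ⇒ A = - \frac{197}{64}.
So s(n) = - \frac{197 \left(-7\right)^{n}}{64} + \frac{3 n}{8} + \frac{69}{64}.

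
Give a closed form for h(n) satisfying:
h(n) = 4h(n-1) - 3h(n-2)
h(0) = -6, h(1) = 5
Characteristic equation: x² - 4x + 3 = 0, which factors as (x - (3))(x - (1)) = 0.
Roots r₁ = 3, r₂ = 1 (distinct).
General solution: h(n) = A·(3)^n + B·(1)^n.
From h(0) = -6: A + B = -6.
From h(1) = 5: 3A + B = 5.
Solving: A = \frac{11}{2}, B = - \frac{23}{2}.
So h(n) = \frac{11 \cdot 3^{n}}{2} - \frac{23}{2}.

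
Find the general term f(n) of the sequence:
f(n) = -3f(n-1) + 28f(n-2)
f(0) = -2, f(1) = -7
Characteristic equation: x² + 3x - 28 = 0, which factors as (x - (-7))(x - (4)) = 0.
Roots r₁ = -7, r₂ = 4 (distinct).
General solution: f(n) = A·(-7)^n + B·(4)^n.
From f(0) = -2: A + B = -2.
From f(1) = -7: -7A + 4B = -7.
Solving: A = - \frac{1}{11}, B = - \frac{21}{11}.
So f(n) = - \frac{\left(-7\right)^{n}}{11} - \frac{21 \cdot 4^{n}}{11}.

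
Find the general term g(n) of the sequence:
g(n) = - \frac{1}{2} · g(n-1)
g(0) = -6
Pure geometric recurrence with ratio - \frac{1}{2}.
By induction g(n) = g(0) · (- \frac{1}{2})^n = - 6 \left(- \frac{1}{2}\right)^{n}.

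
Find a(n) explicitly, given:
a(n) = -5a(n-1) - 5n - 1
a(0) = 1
First-order linear with linear forcing.
Homogeneous solution: a_h(n) = A·(-5)^n.
Try particular a_p(n) = pn + q. Substituting:
  pn + q = -5(p(n-1) + q) - 5n - 1.
Matching the n-coefficient: p = -5p - 5 ⇒ p = - \frac{5}{6}.
Matching constants: q = 5p - 5q - 1 ⇒ q = - \frac{31}{36}.
General: a(n) = A·(-5)^n - \frac{5 n}{6} - \frac{31}{36}.
Apply a(0) = 1: A - \frac{31}{36} = 1 ⇒ A = \frac{67}{36}.
So a(n) = \frac{67 \left(-5\right)^{n}}{36} - \frac{5 n}{6} - \frac{31}{36}.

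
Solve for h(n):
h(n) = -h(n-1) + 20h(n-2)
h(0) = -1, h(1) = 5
Characteristic equation: x² + x - 20 = 0, which factors as (x - (-5))(x - (4)) = 0.
Roots r₁ = -5, r₂ = 4 (distinct).
General solution: h(n) = A·(-5)^n + B·(4)^n.
From h(0) = -1: A + B = -1.
From h(1) = 5: -5A + 4B = 5.
Solving: A = -1, B = 0.
So h(n) = - \left(-5\right)^{n}.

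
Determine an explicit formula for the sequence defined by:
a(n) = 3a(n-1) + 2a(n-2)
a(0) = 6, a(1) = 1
Characteristic equation: x² - 3x - 2 = 0.
Discriminant Δ = (3)² + 4·(2) = 17.
Roots r₁,₂ = (3 ± √17)/2, so r₁ = \frac{3}{2} + \frac{\sqrt{17}}{2}, r₂ = \frac{3}{2} - \frac{\sqrt{17}}{2}.
General solution: a(n) = A·r₁^n + B·r₂^n.
From the initial conditions, A + B = 6 and r₁A + r₂B = 1.
Since r₁ - r₂ = √17: A = (1 - (6)r₂)/√17 = 3 - \frac{8 \sqrt{17}}{17}, and B = 6 - A = \frac{8 \sqrt{17}}{17} + 3.
So a(n) = \left(3 - \frac{8 \sqrt{17}}{17}\right)\left(\frac{3}{2} + \frac{\sqrt{17}}{2}\right)^n + \left(\frac{8 \sqrt{17}}{17} + 3\right)\left(\frac{3}{2} - \frac{\sqrt{17}}{2}\right)^n.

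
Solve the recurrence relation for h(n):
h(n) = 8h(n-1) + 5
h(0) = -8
First-order linear non-homogeneous.
Homogeneous solution: h_h(n) = A·(8)^n.
Try constant particular solution h_p = K: K = 8K + 5 ⇒ K = - \frac{5}{7}.
General: h(n) = A·(8)^n - \frac{5}{7}.
Apply h(0) = -8: A - \frac{5}{7} = -8 ⇒ A = - \frac{51}{7}.
So h(n) = - \frac{51 \cdot 8^{n}}{7} - \frac{5}{7}.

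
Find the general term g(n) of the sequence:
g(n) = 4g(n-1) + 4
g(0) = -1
First-order linear non-homogeneous.
Homogeneous solution: g_h(n) = A·(4)^n.
Try constant particular solution g_p = K: K = 4K + 4 ⇒ K = - \frac{4}{3}.
General: g(n) = A·(4)^n - \frac{4}{3}.
Apply g(0) = -1: A - \frac{4}{3} = -1 ⇒ A = \frac{1}{3}.
So g(n) = \frac{4^{n}}{3} - \frac{4}{3}.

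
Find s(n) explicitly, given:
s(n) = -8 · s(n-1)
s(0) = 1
Pure geometric recurrence with ratio -8.
By induction s(n) = s(0) · (-8)^n = \left(-8\right)^{n}.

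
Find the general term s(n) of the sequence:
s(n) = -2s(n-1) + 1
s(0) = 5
First-order linear non-homogeneous.
Homogeneous solution: s_h(n) = A·(-2)^n.
Try constant particular solution s_p = K: K = -2K + 1 ⇒ K = \frac{1}{3}.
General: s(n) = A·(-2)^n + \frac{1}{3}.
Apply s(0) = 5: A + \frac{1}{3} = 5 ⇒ A = \frac{14}{3}.
So s(n) = \frac{14 \left(-2\right)^{n}}{3} + \frac{1}{3}.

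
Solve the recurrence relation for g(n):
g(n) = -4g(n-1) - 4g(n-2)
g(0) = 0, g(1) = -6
Characteristic equation: x² + 4x + 4 = 0, which is (x - (-2))².
Repeated root r = -2.
General solution: g(n) = (A + Bn)·(-2)^n.
From g(0) = 0: A = 0.
From g(1) = -6: (A + B)·(-2) = -6 ⇒ B = 3.
So g(n) = \left(3 n\right) \cdot (-2)^n.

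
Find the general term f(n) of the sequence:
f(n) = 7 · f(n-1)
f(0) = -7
Pure geometric recurrence with ratio 7.
By induction f(n) = f(0) · (7)^n = - 7 \cdot 7^{n}.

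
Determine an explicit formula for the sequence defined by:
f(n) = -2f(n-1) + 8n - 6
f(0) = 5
First-order linear with linear forcing.
Homogeneous solution: f_h(n) = A·(-2)^n.
Try particular f_p(n) = pn + q. Substituting:
  pn + q = -2(p(n-1) + q) + 8n - 6.
Matching the n-coefficient: p = -2p + 8 ⇒ p = \frac{8}{3}.
Matching constants: q = 2p - 2q - 6 ⇒ q = - \frac{2}{9}.
General: f(n) = A·(-2)^n + \frac{8 n}{3} - \frac{2}{9}.
Apply f(0) = 5: A - \frac{2}{9} = 5 ⇒ A = \frac{47}{9}.
So f(n) = \frac{47 \left(-2\right)^{n}}{9} + \frac{8 n}{3} - \frac{2}{9}.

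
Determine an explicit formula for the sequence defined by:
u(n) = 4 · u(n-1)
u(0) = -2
Pure geometric recurrence with ratio 4.
By induction u(n) = u(0) · (4)^n = - 2 \cdot 4^{n}.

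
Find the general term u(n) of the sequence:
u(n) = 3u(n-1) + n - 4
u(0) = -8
First-order linear with linear forcing.
Homogeneous solution: u_h(n) = A·(3)^n.
Try particular u_p(n) = pn + q. Substituting:
  pn + q = 3(p(n-1) + q) + n - 4.
Matching the n-coefficient: p = 3p + 1 ⇒ p = - \frac{1}{2}.
Matching constants: q = -3p + 3q - 4 ⇒ q = \frac{5}{4}.
General: u(n) = A·(3)^n - \frac{n}{2} + \frac{5}{4}.
Apply u(0) = -8: A + \frac{5}{4} = -8 ⇒ A = - \frac{37}{4}.
So u(n) = - \frac{37 \cdot 3^{n}}{4} - \frac{n}{2} + \frac{5}{4}.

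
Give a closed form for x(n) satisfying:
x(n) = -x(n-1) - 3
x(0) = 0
First-order linear non-homogeneous.
Homogeneous solution: x_h(n) = A·(-1)^n.
Try constant particular solution x_p = K: K = -K - 3 ⇒ K = - \frac{3}{2}.
General: x(n) = A·(-1)^n - \frac{3}{2}.
Apply x(0) = 0: A - \frac{3}{2} = 0 ⇒ A = \frac{3}{2}.
So x(n) = \frac{3 \left(-1\right)^{n}}{2} - \frac{3}{2}.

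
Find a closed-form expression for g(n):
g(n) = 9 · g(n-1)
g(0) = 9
Pure geometric recurrence with ratio 9.
By induction g(n) = g(0) · (9)^n = 9 \cdot 9^{n}.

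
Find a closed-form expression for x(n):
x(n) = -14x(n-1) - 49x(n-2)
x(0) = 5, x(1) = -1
Characteristic equation: x² + 14x + 49 = 0, which is (x - (-7))².
Repeated root r = -7.
General solution: x(n) = (A + Bn)·(-7)^n.
From x(0) = 5: A = 5.
From x(1) = -1: (A + B)·(-7) = -1 ⇒ B = - \frac{34}{7}.
So x(n) = \left(5 - \frac{34 n}{7}\right) \cdot (-7)^n.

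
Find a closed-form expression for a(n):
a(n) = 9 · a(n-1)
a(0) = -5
Pure geometric recurrence with ratio 9.
By induction a(n) = a(0) · (9)^n = - 5 \cdot 9^{n}.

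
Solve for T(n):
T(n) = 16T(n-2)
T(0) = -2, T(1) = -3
Characteristic equation: x² - 16 = 0, which factors as (x - (-4))(x - (4)) = 0.
Roots r₁ = -4, r₂ = 4 (distinct).
General solution: T(n) = A·(-4)^n + B·(4)^n.
From T(0) = -2: A + B = -2.
From T(1) = -3: -4A + 4B = -3.
Solving: A = - \frac{5}{8}, B = - \frac{11}{8}.
So T(n) = - \frac{5 \left(-4\right)^{n}}{8} - \frac{11 \cdot 4^{n}}{8}.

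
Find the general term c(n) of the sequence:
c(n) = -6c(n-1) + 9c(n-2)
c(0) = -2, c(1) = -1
Characteristic equation: x² + 6x - 9 = 0.
Discriminant Δ = (-6)² + 4·(9) = 72.
Roots r₁,₂ = (-6 ± √72)/2, so r₁ = -3 + 3 \sqrt{2}, r₂ = - 3 \sqrt{2} - 3.
General solution: c(n) = A·r₁^n + B·r₂^n.
From the initial conditions, A + B = -2 and r₁A + r₂B = -1.
Since r₁ - r₂ = √72: A = (-1 - (-2)r₂)/√72 = -1 - \frac{7 \sqrt{2}}{12}, and B = -2 - A = -1 + \frac{7 \sqrt{2}}{12}.
So c(n) = \left(-1 - \frac{7 \sqrt{2}}{12}\right)\left(-3 + 3 \sqrt{2}\right)^n + \left(-1 + \frac{7 \sqrt{2}}{12}\right)\left(- 3 \sqrt{2} - 3\right)^n.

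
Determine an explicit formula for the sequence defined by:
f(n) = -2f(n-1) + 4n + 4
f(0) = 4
First-order linear with linear forcing.
Homogeneous solution: f_h(n) = A·(-2)^n.
Try particular f_p(n) = pn + q. Substituting:
  pn + q = -2(p(n-1) + q) + 4n + 4.
Matching the n-coefficient: p = -2p + 4 ⇒ p = \frac{4}{3}.
Matching constants: q = 2p - 2q + 4 ⇒ q = \frac{20}{9}.
General: f(n) = A·(-2)^n + \frac{4 n}{3} + \frac{20}{9}.
Apply f(0) = 4: A + \frac{20}{9} = 4 ⇒ A = \frac{16}{9}.
So f(n) = \frac{16 \left(-2\right)^{n}}{9} + \frac{4 n}{3} + \frac{20}{9}.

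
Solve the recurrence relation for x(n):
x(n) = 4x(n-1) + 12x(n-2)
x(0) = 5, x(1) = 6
Characteristic equation: x² - 4x - 12 = 0, which factors as (x - (-2))(x - (6)) = 0.
Roots r₁ = -2, r₂ = 6 (distinct).
General solution: x(n) = A·(-2)^n + B·(6)^n.
From x(0) = 5: A + B = 5.
From x(1) = 6: -2A + 6B = 6.
Solving: A = 3, B = 2.
So x(n) = 3 \left(-2\right)^{n} + 2 \cdot 6^{n}.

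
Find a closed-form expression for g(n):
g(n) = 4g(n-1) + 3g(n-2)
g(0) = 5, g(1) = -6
Characteristic equation: x² - 4x - 3 = 0.
Discriminant Δ = (4)² + 4·(3) = 28.
Roots r₁,₂ = (4 ± √28)/2, so r₁ = 2 + \sqrt{7}, r₂ = 2 - \sqrt{7}.
General solution: g(n) = A·r₁^n + B·r₂^n.
From the initial conditions, A + B = 5 and r₁A + r₂B = -6.
Since r₁ - r₂ = √28: A = (-6 - (5)r₂)/√28 = \frac{5}{2} - \frac{8 \sqrt{7}}{7}, and B = 5 - A = \frac{5}{2} + \frac{8 \sqrt{7}}{7}.
So g(n) = \left(\frac{5}{2} - \frac{8 \sqrt{7}}{7}\right)\left(2 + \sqrt{7}\right)^n + \left(\frac{5}{2} + \frac{8 \sqrt{7}}{7}\right)\left(2 - \sqrt{7}\right)^n.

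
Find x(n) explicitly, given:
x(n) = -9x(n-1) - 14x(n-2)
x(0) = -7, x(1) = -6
Characteristic equation: x² + 9x + 14 = 0, which factors as (x - (-2))(x - (-7)) = 0.
Roots r₁ = -2, r₂ = -7 (distinct).
General solution: x(n) = A·(-2)^n + B·(-7)^n.
From x(0) = -7: A + B = -7.
From x(1) = -6: -2A - 7B = -6.
Solving: A = -11, B = 4.
So x(n) = - 11 \left(-2\right)^{n} + 4 \left(-7\right)^{n}.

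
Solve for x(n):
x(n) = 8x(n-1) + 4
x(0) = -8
First-order linear non-homogeneous.
Homogeneous solution: x_h(n) = A·(8)^n.
Try constant particular solution x_p = K: K = 8K + 4 ⇒ K = - \frac{4}{7}.
General: x(n) = A·(8)^n - \frac{4}{7}.
Apply x(0) = -8: A - \frac{4}{7} = -8 ⇒ A = - \frac{52}{7}.
So x(n) = - \frac{52 \cdot 8^{n}}{7} - \frac{4}{7}.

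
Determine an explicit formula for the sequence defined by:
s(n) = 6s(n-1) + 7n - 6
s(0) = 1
First-order linear with linear forcing.
Homogeneous solution: s_h(n) = A·(6)^n.
Try particular s_p(n) = pn + q. Substituting:
  pn + q = 6(p(n-1) + q) + 7n - 6.
Matching the n-coefficient: p = 6p + 7 ⇒ p = - \frac{7}{5}.
Matching constants: q = -6p + 6q - 6 ⇒ q = - \frac{12}{25}.
General: s(n) = A·(6)^n - \frac{7 n}{5} - \frac{12}{25}.
Apply s(0) = 1: A - \frac{12}{25} = 1 ⇒ A = \frac{37}{25}.
So s(n) = \frac{37 \cdot 6^{n}}{25} - \frac{7 n}{5} - \frac{12}{25}.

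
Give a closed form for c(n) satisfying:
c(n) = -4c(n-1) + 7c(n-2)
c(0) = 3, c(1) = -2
Characteristic equation: x² + 4x - 7 = 0.
Discriminant Δ = (-4)² + 4·(7) = 44.
Roots r₁,₂ = (-4 ± √44)/2, so r₁ = -2 + \sqrt{11}, r₂ = - \sqrt{11} - 2.
General solution: c(n) = A·r₁^n + B·r₂^n.
From the initial conditions, A + B = 3 and r₁A + r₂B = -2.
Since r₁ - r₂ = √44: A = (-2 - (3)r₂)/√44 = \frac{2 \sqrt{11}}{11} + \frac{3}{2}, and B = 3 - A = \frac{3}{2} - \frac{2 \sqrt{11}}{11}.
So c(n) = \left(\frac{2 \sqrt{11}}{11} + \frac{3}{2}\right)\left(-2 + \sqrt{11}\right)^n + \left(\frac{3}{2} - \frac{2 \sqrt{11}}{11}\right)\left(- \sqrt{11} - 2\right)^n.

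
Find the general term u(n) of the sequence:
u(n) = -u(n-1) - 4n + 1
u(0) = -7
First-order linear with linear forcing.
Homogeneous solution: u_h(n) = A·(-1)^n.
Try particular u_p(n) = pn + q. Substituting:
  pn + q = -(p(n-1) + q) - 4n + 1.
Matching the n-coefficient: p = -p - 4 ⇒ p = -2.
Matching constants: q = p - q + 1 ⇒ q = - \frac{1}{2}.
General: u(n) = A·(-1)^n - 2 n - \frac{1}{2}.
Apply u(0) = -7: A - \frac{1}{2} = -7 ⇒ A = - \frac{13}{2}.
So u(n) = - \frac{13 \left(-1\right)^{n}}{2} - 2 n - \frac{1}{2}.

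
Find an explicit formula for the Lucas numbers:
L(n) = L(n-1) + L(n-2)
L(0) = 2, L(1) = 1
This is the Lucas sequence.
Characteristic equation: x² - x - 1 = 0; roots r₁ = \frac{1}{2} + \frac{\sqrt{5}}{2}, r₂ = \frac{1}{2} - \frac{\sqrt{5}}{2}.
General: L(n) = A·r₁^n + B·r₂^n. Solving with L(0)=2, L(1)=1 gives A = 1, B = 1.
So L(n) = 2^{- n} \left(\left(1 - \sqrt{5}\right)^{n} + \left(1 + \sqrt{5}\right)^{n}\right).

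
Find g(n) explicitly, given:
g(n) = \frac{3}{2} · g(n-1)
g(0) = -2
Pure geometric recurrence with ratio \frac{3}{2}.
By induction g(n) = g(0) · (\frac{3}{2})^n = - 2 \left(\frac{3}{2}\right)^{n}.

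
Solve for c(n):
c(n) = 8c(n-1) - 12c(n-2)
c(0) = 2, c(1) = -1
Characteristic equation: x² - 8x + 12 = 0, which factors as (x - (2))(x - (6)) = 0.
Roots r₁ = 2, r₂ = 6 (distinct).
General solution: c(n) = A·(2)^n + B·(6)^n.
From c(0) = 2: A + B = 2.
From c(1) = -1: 2A + 6B = -1.
Solving: A = \frac{13}{4}, B = - \frac{5}{4}.
So c(n) = \frac{13 \cdot 2^{n}}{4} - \frac{5 \cdot 6^{n}}{4}.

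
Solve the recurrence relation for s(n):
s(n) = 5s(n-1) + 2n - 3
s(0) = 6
First-order linear with linear forcing.
Homogeneous solution: s_h(n) = A·(5)^n.
Try particular s_p(n) = pn + q. Substituting:
  pn + q = 5(p(n-1) + q) + 2n - 3.
Matching the n-coefficient: p = 5p + 2 ⇒ p = - \frac{1}{2}.
Matching constants: q = -5p + 5q - 3 ⇒ q = \frac{1}{8}.
General: s(n) = A·(5)^n - \frac{n}{2} + \frac{1}{8}.
Apply s(0) = 6: A + \frac{1}{8} = 6 ⇒ A = \frac{47}{8}.
So s(n) = \frac{47 \cdot 5^{n}}{8} - \frac{n}{2} + \frac{1}{8}.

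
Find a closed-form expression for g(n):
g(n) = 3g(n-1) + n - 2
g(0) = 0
First-order linear with linear forcing.
Homogeneous solution: g_h(n) = A·(3)^n.
Try particular g_p(n) = pn + q. Substituting:
  pn + q = 3(p(n-1) + q) + n - 2.
Matching the n-coefficient: p = 3p + 1 ⇒ p = - \frac{1}{2}.
Matching constants: q = -3p + 3q - 2 ⇒ q = \frac{1}{4}.
General: g(n) = A·(3)^n - \frac{n}{2} + \frac{1}{4}.
Apply g(0) = 0: A + \frac{1}{4} = 0 ⇒ A = - \frac{1}{4}.
So g(n) = - \frac{3^{n}}{4} - \frac{n}{2} + \frac{1}{4}.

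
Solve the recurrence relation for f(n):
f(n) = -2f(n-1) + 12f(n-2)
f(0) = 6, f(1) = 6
Characteristic equation: x² + 2x - 12 = 0.
Discriminant Δ = (-2)² + 4·(12) = 52.
Roots r₁,₂ = (-2 ± √52)/2, so r₁ = -1 + \sqrt{13}, r₂ = - \sqrt{13} - 1.
General solution: f(n) = A·r₁^n + B·r₂^n.
From the initial conditions, A + B = 6 and r₁A + r₂B = 6.
Since r₁ - r₂ = √52: A = (6 - (6)r₂)/√52 = \frac{6 \sqrt{13}}{13} + 3, and B = 6 - A = 3 - \frac{6 \sqrt{13}}{13}.
So f(n) = \left(\frac{6 \sqrt{13}}{13} + 3\right)\left(-1 + \sqrt{13}\right)^n + \left(3 - \frac{6 \sqrt{13}}{13}\right)\left(- \sqrt{13} - 1\right)^n.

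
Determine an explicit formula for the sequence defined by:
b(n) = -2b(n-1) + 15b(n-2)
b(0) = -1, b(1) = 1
Characteristic equation: x² + 2x - 15 = 0, which factors as (x - (3))(x - (-5)) = 0.
Roots r₁ = 3, r₂ = -5 (distinct).
General solution: b(n) = A·(3)^n + B·(-5)^n.
From b(0) = -1: A + B = -1.
From b(1) = 1: 3A - 5B = 1.
Solving: A = - \frac{1}{2}, B = - \frac{1}{2}.
So b(n) = - \frac{\left(-5\right)^{n}}{2} - \frac{3^{n}}{2}.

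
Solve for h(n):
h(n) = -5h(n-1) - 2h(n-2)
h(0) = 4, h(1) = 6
Characteristic equation: x² + 5x + 2 = 0.
Discriminant Δ = (-5)² + 4·(-2) = 17.
Roots r₁,₂ = (-5 ± √17)/2, so r₁ = - \frac{5}{2} + \frac{\sqrt{17}}{2}, r₂ = - \frac{5}{2} - \frac{\sqrt{17}}{2}.
General solution: h(n) = A·r₁^n + B·r₂^n.
From the initial conditions, A + B = 4 and r₁A + r₂B = 6.
Since r₁ - r₂ = √17: A = (6 - (4)r₂)/√17 = 2 + \frac{16 \sqrt{17}}{17}, and B = 4 - A = 2 - \frac{16 \sqrt{17}}{17}.
So h(n) = \left(2 + \frac{16 \sqrt{17}}{17}\right)\left(- \frac{5}{2} + \frac{\sqrt{17}}{2}\right)^n + \left(2 - \frac{16 \sqrt{17}}{17}\right)\left(- \frac{5}{2} - \frac{\sqrt{17}}{2}\right)^n.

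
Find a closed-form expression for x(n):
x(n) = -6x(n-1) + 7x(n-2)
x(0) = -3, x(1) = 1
Characteristic equation: x² + 6x - 7 = 0, which factors as (x - (1))(x - (-7)) = 0.
Roots r₁ = 1, r₂ = -7 (distinct).
General solution: x(n) = A·(1)^n + B·(-7)^n.
From x(0) = -3: A + B = -3.
From x(1) = 1: A - 7B = 1.
Solving: A = - \frac{5}{2}, B = - \frac{1}{2}.
So x(n) = - \frac{\left(-7\right)^{n}}{2} - \frac{5}{2}.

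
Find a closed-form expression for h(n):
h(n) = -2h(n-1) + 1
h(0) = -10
First-order linear non-homogeneous.
Homogeneous solution: h_h(n) = A·(-2)^n.
Try constant particular solution h_p = K: K = -2K + 1 ⇒ K = \frac{1}{3}.
General: h(n) = A·(-2)^n + \frac{1}{3}.
Apply h(0) = -10: A + \frac{1}{3} = -10 ⇒ A = - \frac{31}{3}.
So h(n) = \frac{1}{3} - \frac{31 \left(-2\right)^{n}}{3}.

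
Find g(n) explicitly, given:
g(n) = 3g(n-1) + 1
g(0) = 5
First-order linear non-homogeneous.
Homogeneous solution: g_h(n) = A·(3)^n.
Try constant particular solution g_p = K: K = 3K + 1 ⇒ K = - \frac{1}{2}.
General: g(n) = A·(3)^n - \frac{1}{2}.
Apply g(0) = 5: A - \frac{1}{2} = 5 ⇒ A = \frac{11}{2}.
So g(n) = \frac{11 \cdot 3^{n}}{2} - \frac{1}{2}.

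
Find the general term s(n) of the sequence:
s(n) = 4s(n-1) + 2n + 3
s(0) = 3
First-order linear with linear forcing.
Homogeneous solution: s_h(n) = A·(4)^n.
Try particular s_p(n) = pn + q. Substituting:
  pn + q = 4(p(n-1) + q) + 2n + 3.
Matching the n-coefficient: p = 4p + 2 ⇒ p = - \frac{2}{3}.
Matching constants: q = -4p + 4q + 3 ⇒ q = - \frac{17}{9}.
General: s(n) = A·(4)^n - \frac{2 n}{3} - \frac{17}{9}.
Apply s(0) = 3: A - \frac{17}{9} = 3 ⇒ A = \frac{44}{9}.
So s(n) = \frac{44 \cdot 4^{n}}{9} - \frac{2 n}{3} - \frac{17}{9}.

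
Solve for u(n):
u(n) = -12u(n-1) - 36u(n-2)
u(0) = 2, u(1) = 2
Characteristic equation: x² + 12x + 36 = 0, which is (x - (-6))².
Repeated root r = -6.
General solution: u(n) = (A + Bn)·(-6)^n.
From u(0) = 2: A = 2.
From u(1) = 2: (A + B)·(-6) = 2 ⇒ B = - \frac{7}{3}.
So u(n) = \left(2 - \frac{7 n}{3}\right) \cdot (-6)^n.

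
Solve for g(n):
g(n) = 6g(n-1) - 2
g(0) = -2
First-order linear non-homogeneous.
Homogeneous solution: g_h(n) = A·(6)^n.
Try constant particular solution g_p = K: K = 6K - 2 ⇒ K = \frac{2}{5}.
General: g(n) = A·(6)^n + \frac{2}{5}.
Apply g(0) = -2: A + \frac{2}{5} = -2 ⇒ A = - \frac{12}{5}.
So g(n) = \frac{2}{5} - \frac{12 \cdot 6^{n}}{5}.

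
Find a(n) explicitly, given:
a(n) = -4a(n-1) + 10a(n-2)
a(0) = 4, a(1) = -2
Characteristic equation: x² + 4x - 10 = 0.
Discriminant Δ = (-4)² + 4·(10) = 56.
Roots r₁,₂ = (-4 ± √56)/2, so r₁ = -2 + \sqrt{14}, r₂ = - \sqrt{14} - 2.
General solution: a(n) = A·r₁^n + B·r₂^n.
From the initial conditions, A + B = 4 and r₁A + r₂B = -2.
Since r₁ - r₂ = √56: A = (-2 - (4)r₂)/√56 = \frac{3 \sqrt{14}}{14} + 2, and B = 4 - A = 2 - \frac{3 \sqrt{14}}{14}.
So a(n) = \left(\frac{3 \sqrt{14}}{14} + 2\right)\left(-2 + \sqrt{14}\right)^n + \left(2 - \frac{3 \sqrt{14}}{14}\right)\left(- \sqrt{14} - 2\right)^n.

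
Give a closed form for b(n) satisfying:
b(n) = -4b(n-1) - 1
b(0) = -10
First-order linear non-homogeneous.
Homogeneous solution: b_h(n) = A·(-4)^n.
Try constant particular solution b_p = K: K = -4K - 1 ⇒ K = - \frac{1}{5}.
General: b(n) = A·(-4)^n - \frac{1}{5}.
Apply b(0) = -10: A - \frac{1}{5} = -10 ⇒ A = - \frac{49}{5}.
So b(n) = - \frac{49 \left(-4\right)^{n}}{5} - \frac{1}{5}.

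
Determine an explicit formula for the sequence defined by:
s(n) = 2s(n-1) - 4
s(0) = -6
First-order linear non-homogeneous.
Homogeneous solution: s_h(n) = A·(2)^n.
Try constant particular solution s_p = K: K = 2K - 4 ⇒ K = 4.
General: s(n) = A·(2)^n + 4.
Apply s(0) = -6: A + 4 = -6 ⇒ A = -10.
So s(n) = 4 - 10 \cdot 2^{n}.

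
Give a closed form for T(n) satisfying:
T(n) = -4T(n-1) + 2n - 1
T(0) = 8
First-order linear with linear forcing.
Homogeneous solution: T_h(n) = A·(-4)^n.
Try particular T_p(n) = pn + q. Substituting:
  pn + q = -4(p(n-1) + q) + 2n - 1.
Matching the n-coefficient: p = -4p + 2 ⇒ p = \frac{2}{5}.
Matching constants: q = 4p - 4q - 1 ⇒ q = \frac{3}{25}.
General: T(n) = A·(-4)^n + \frac{2 n}{5} + \frac{3}{25}.
Apply T(0) = 8: A + \frac{3}{25} = 8 ⇒ A = \frac{197}{25}.
So T(n) = \frac{197 \left(-4\right)^{n}}{25} + \frac{2 n}{5} + \frac{3}{25}.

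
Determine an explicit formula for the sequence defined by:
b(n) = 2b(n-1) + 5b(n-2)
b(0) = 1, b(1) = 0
Characteristic equation: x² - 2x - 5 = 0.
Discriminant Δ = (2)² + 4·(5) = 24.
Roots r₁,₂ = (2 ± √24)/2, so r₁ = 1 + \sqrt{6}, r₂ = 1 - \sqrt{6}.
General solution: b(n) = A·r₁^n + B·r₂^n.
From the initial conditions, A + B = 1 and r₁A + r₂B = 0.
Since r₁ - r₂ = √24: A = (0 - (1)r₂)/√24 = \frac{1}{2} - \frac{\sqrt{6}}{12}, and B = 1 - A = \frac{\sqrt{6}}{12} + \frac{1}{2}.
So b(n) = \left(\frac{1}{2} - \frac{\sqrt{6}}{12}\right)\left(1 + \sqrt{6}\right)^n + \left(\frac{\sqrt{6}}{12} + \frac{1}{2}\right)\left(1 - \sqrt{6}\right)^n.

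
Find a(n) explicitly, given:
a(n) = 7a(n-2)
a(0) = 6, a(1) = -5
Characteristic equation: x² - 7 = 0.
Discriminant Δ = (0)² + 4·(7) = 28.
Roots r₁,₂ = (0 ± √28)/2, so r₁ = \sqrt{7}, r₂ = - \sqrt{7}.
General solution: a(n) = A·r₁^n + B·r₂^n.
From the initial conditions, A + B = 6 and r₁A + r₂B = -5.
Since r₁ - r₂ = √28: A = (-5 - (6)r₂)/√28 = 3 - \frac{5 \sqrt{7}}{14}, and B = 6 - A = \frac{5 \sqrt{7}}{14} + 3.
So a(n) = \left(3 - \frac{5 \sqrt{7}}{14}\right)\left(\sqrt{7}\right)^n + \left(\frac{5 \sqrt{7}}{14} + 3\right)\left(- \sqrt{7}\right)^n.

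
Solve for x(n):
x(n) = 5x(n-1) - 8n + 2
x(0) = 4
First-order linear with linear forcing.
Homogeneous solution: x_h(n) = A·(5)^n.
Try particular x_p(n) = pn + q. Substituting:
  pn + q = 5(p(n-1) + q) - 8n + 2.
Matching the n-coefficient: p = 5p - 8 ⇒ p = 2.
Matching constants: q = -5p + 5q + 2 ⇒ q = 2.
General: x(n) = A·(5)^n + 2 n + 2.
Apply x(0) = 4: A + 2 = 4 ⇒ A = 2.
So x(n) = 2 \cdot 5^{n} + 2 n + 2.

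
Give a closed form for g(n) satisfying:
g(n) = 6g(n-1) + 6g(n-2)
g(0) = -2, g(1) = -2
Characteristic equation: x² - 6x - 6 = 0.
Discriminant Δ = (6)² + 4·(6) = 60.
Roots r₁,₂ = (6 ± √60)/2, so r₁ = 3 + \sqrt{15}, r₂ = 3 - \sqrt{15}.
General solution: g(n) = A·r₁^n + B·r₂^n.
From the initial conditions, A + B = -2 and r₁A + r₂B = -2.
Since r₁ - r₂ = √60: A = (-2 - (-2)r₂)/√60 = -1 + \frac{2 \sqrt{15}}{15}, and B = -2 - A = -1 - \frac{2 \sqrt{15}}{15}.
So g(n) = \left(-1 + \frac{2 \sqrt{15}}{15}\right)\left(3 + \sqrt{15}\right)^n + \left(-1 - \frac{2 \sqrt{15}}{15}\right)\left(3 - \sqrt{15}\right)^n.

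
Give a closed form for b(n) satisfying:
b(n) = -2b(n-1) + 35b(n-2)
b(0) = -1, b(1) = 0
Characteristic equation: x² + 2x - 35 = 0, which factors as (x - (5))(x - (-7)) = 0.
Roots r₁ = 5, r₂ = -7 (distinct).
General solution: b(n) = A·(5)^n + B·(-7)^n.
From b(0) = -1: A + B = -1.
From b(1) = 0: 5A - 7B = 0.
Solving: A = - \frac{7}{12}, B = - \frac{5}{12}.
So b(n) = - \frac{5 \left(-7\right)^{n}}{12} - \frac{7 \cdot 5^{n}}{12}.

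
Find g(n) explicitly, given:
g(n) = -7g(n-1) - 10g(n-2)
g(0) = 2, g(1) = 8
Characteristic equation: x² + 7x + 10 = 0, which factors as (x - (-2))(x - (-5)) = 0.
Roots r₁ = -2, r₂ = -5 (distinct).
General solution: g(n) = A·(-2)^n + B·(-5)^n.
From g(0) = 2: A + B = 2.
From g(1) = 8: -2A - 5B = 8.
Solving: A = 6, B = -4.
So g(n) = 6 \left(-2\right)^{n} - 4 \left(-5\right)^{n}.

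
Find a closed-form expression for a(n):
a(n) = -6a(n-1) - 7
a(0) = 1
First-order linear non-homogeneous.
Homogeneous solution: a_h(n) = A·(-6)^n.
Try constant particular solution a_p = K: K = -6K - 7 ⇒ K = -1.
General: a(n) = A·(-6)^n - 1.
Apply a(0) = 1: A - 1 = 1 ⇒ A = 2.
So a(n) = 2 \left(-6\right)^{n} - 1.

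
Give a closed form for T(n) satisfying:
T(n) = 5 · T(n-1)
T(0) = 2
Pure geometric recurrence with ratio 5.
By induction T(n) = T(0) · (5)^n = 2 \cdot 5^{n}.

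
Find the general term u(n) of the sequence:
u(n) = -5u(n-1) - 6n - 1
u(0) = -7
First-order linear with linear forcing.
Homogeneous solution: u_h(n) = A·(-5)^n.
Try particular u_p(n) = pn + q. Substituting:
  pn + q = -5(p(n-1) + q) - 6n - 1.
Matching the n-coefficient: p = -5p - 6 ⇒ p = -1.
Matching constants: q = 5p - 5q - 1 ⇒ q = -1.
General: u(n) = A·(-5)^n - n - 1.
Apply u(0) = -7: A - 1 = -7 ⇒ A = -6.
So u(n) = - 6 \left(-5\right)^{n} - n - 1.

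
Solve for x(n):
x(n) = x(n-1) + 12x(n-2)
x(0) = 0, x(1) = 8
Characteristic equation: x² - x - 12 = 0, which factors as (x - (4))(x - (-3)) = 0.
Roots r₁ = 4, r₂ = -3 (distinct).
General solution: x(n) = A·(4)^n + B·(-3)^n.
From x(0) = 0: A + B = 0.
From x(1) = 8: 4A - 3B = 8.
Solving: A = \frac{8}{7}, B = - \frac{8}{7}.
So x(n) = - \frac{8 \left(-3\right)^{n}}{7} + \frac{8 \cdot 4^{n}}{7}.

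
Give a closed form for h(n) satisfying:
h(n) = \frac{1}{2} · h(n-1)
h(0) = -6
Pure geometric recurrence with ratio \frac{1}{2}.
By induction h(n) = h(0) · (\frac{1}{2})^n = - 6 \cdot 2^{- n}.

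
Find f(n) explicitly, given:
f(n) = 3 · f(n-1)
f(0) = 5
Pure geometric recurrence with ratio 3.
By induction f(n) = f(0) · (3)^n = 5 \cdot 3^{n}.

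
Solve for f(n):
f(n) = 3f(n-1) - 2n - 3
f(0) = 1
First-order linear with linear forcing.
Homogeneous solution: f_h(n) = A·(3)^n.
Try particular f_p(n) = pn + q. Substituting:
  pn + q = 3(p(n-1) + q) - 2n - 3.
Matching the n-coefficient: p = 3p - 2 ⇒ p = 1.
Matching constants: q = -3p + 3q - 3 ⇒ q = 3.
General: f(n) = A·(3)^n + n + 3.
Apply f(0) = 1: A + 3 = 1 ⇒ A = -2.
So f(n) = - 2 \cdot 3^{n} + n + 3.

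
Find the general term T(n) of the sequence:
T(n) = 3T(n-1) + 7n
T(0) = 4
First-order linear with linear forcing.
Homogeneous solution: T_h(n) = A·(3)^n.
Try particular T_p(n) = pn + q. Substituting:
  pn + q = 3(p(n-1) + q) + 7n.
Matching the n-coefficient: p = 3p + 7 ⇒ p = - \frac{7}{2}.
Matching constants: q = -3p + 3q ⇒ q = - \frac{21}{4}.
General: T(n) = A·(3)^n - \frac{7 n}{2} - \frac{21}{4}.
Apply T(0) = 4: A - \frac{21}{4} = 4 ⇒ A = \frac{37}{4}.
So T(n) = \frac{37 \cdot 3^{n}}{4} - \frac{7 n}{2} - \frac{21}{4}.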